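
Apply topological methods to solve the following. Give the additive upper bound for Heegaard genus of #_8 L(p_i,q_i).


Heegaard genus satisfies g(A#B) <= g(A) + g(B).
Each lens space has g = 1.
Upper bound: 8 * 1 = 8

8


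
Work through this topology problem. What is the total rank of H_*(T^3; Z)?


b_k(T^3) = C(3,k), so the sum over k is sum_k C(3,k) = 2^3.
Total = 2^3 = 8

8


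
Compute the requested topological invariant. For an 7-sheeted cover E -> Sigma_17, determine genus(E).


For an n-sheeted cover: chi(E) = n * chi(B).
chi(Sigma_17) = 2 - 2*17 = -32.
chi(E) = 7 * (-32) = -224.
genus(E) = (2 - chi(E))/2 = (2 - (-224))/2 = 226/2 = 113

113


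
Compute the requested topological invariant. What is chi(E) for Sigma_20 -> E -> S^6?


chi(S^6) = 2 (n even), chi(Sigma_20) = 2 - 2*20 = -38.
chi(E) = 2 * (-38) = -76

-76


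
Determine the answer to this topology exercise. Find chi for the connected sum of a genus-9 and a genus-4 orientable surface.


chi(Sigma_9) = 2 - 2*9 = -16
chi(Sigma_4) = 2 - 2*4 = -6
For surfaces: chi(A#B) = chi(A) + chi(B) - 2.
chi = -16 + -6 - 2 = -24

-24


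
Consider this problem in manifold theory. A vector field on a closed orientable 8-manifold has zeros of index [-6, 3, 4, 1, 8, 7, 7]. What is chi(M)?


Poincare-Hopf: chi(M) = sum of indices of zeros.
chi = (-6) + (3) + (4) + (1) + (8) + (7) + (7) = 24

24


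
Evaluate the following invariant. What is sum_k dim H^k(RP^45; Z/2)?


H^k(RP^45; Z/2) = Z/2 for each 0 <= k <= 45.
Total dimension = 45 + 1 = 46

46


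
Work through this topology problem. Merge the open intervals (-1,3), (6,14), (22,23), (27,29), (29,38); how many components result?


Sort and merge overlapping open intervals.
Merged: (-1,3), (6,14), (22,23), (27,29), (29,38).
Number of components = 5

5


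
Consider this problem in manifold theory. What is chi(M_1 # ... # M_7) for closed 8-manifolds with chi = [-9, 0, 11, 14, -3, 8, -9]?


For n-manifolds: chi(A#B) = chi(A) + chi(B) - chi(S^8).
chi(S^8) = 1 + (-1)^8 = 2.
chi(#) = (sum chi_i) - (7-1)*chi(S^8) = 12 - 6*2 = 0

0


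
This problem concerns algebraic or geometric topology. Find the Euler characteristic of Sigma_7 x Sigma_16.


chi(Sigma_7) = 2 - 2*7 = -12
chi(Sigma_16) = 2 - 2*16 = -30
chi(product) = (-12) * (-30) = 360

360


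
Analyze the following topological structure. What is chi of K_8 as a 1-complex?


K_8: V = 8, E = C(8,2) = 28.
chi = V - E = 8 - 28 = -20

-20


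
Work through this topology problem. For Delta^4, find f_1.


Delta^4 has 4+1 vertices. A 1-face is a choice of 1+1 vertices.
f_1 = C(4+1, 1+1) = C(5,2) = 10

10


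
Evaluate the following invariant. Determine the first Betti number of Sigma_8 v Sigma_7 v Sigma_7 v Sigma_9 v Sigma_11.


For a wedge X v Y: reduced H_k(X v Y) = H_k(X) + H_k(Y).
Each Sigma_g contributes b_1 = 2g.
b_1 = 16 + 14 + 14 + 18 + 22 = 84

84


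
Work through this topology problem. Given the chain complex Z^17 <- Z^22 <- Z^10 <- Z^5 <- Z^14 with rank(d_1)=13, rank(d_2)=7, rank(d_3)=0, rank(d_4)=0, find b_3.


rank H_k = rank(ker d_k) - rank(im d_{k+1}).
rank(ker d_3) = rank(C_3) - rank(d_3) = 5 - 0 = 5.
rank(im d_{3+1}) = 0.
rank H_3 = 5 - 0 = 5

5


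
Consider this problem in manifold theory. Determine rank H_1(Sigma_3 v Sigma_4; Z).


For a wedge: H_1(A v B) = H_1(A) + H_1(B).
b_1(Sigma_3) = 6, b_1(Sigma_4) = 8.
b_1 = 6 + 8 = 14

14


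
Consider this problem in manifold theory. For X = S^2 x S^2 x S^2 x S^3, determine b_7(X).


Each S^d has Poincare polynomial 1 + t^d.
The product S^2 x S^2 x S^2 x S^3 has Poincare polynomial prod(1+t^d_i).
Expanding: b_0=1, b_2=3, b_3=1, b_4=3, b_5=3, b_6=1, b_7=3, b_9=1.
b_7 = 3

3


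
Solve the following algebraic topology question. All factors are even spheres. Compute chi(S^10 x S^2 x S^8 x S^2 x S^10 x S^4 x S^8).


chi is multiplicative: chi(X x Y) = chi(X) chi(Y).
Each even-dim sphere has chi = 2. There are 7 factors.
chi = 2^7 = 128

128


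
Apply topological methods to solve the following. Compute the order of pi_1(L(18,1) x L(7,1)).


pi_1(X x Y) = pi_1(X) x pi_1(Y).
pi_1(L(18,1)) = Z/18, pi_1(L(7,1)) = Z/7.
|Z/18 x Z/7| = 18 * 7 = 126

126


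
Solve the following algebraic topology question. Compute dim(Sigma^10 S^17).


Each suspension raises dimension by 1: Sigma S^n = S^{n+1}.
Sigma^10 S^17 = S^{17+10} = S^27

27


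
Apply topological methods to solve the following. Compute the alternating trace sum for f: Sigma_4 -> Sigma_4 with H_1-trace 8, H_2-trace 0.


L(f) = tr(f_0*) - tr(f_1*) + tr(f_2*).
= 1 - (8) + (0)
= -7

-7


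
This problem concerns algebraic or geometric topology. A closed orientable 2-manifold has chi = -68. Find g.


chi = 2 - 2g for closed orientable surfaces.
-68 = 2 - 2g
2g = 2 - (-68) = 70
g = 35

35


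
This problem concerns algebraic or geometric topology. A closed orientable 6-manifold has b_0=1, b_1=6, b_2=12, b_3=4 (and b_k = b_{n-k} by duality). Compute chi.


By Poincare duality b_k = b_{6-k}, so full Betti numbers: b_0=1, b_1=6, b_2=12, b_3=4, b_4=12, b_5=6, b_6=1.
chi = sum (-1)^k b_k = 10

10


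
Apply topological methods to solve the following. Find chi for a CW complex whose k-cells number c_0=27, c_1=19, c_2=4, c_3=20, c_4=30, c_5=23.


chi = sum_k (-1)^k c_k.
= (-1)^0*27 + (-1)^1*19 + (-1)^2*4 + (-1)^3*20 + (-1)^4*30 + (-1)^5*23
= (27) + (-19) + (4) + (-20) + (30) + (-23)
= -1

-1


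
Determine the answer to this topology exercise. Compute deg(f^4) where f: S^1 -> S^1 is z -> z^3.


deg(f) = 3. Degree is multiplicative: deg(f^4) = (deg f)^4.
deg(f^4) = (3)^4 = 81

81


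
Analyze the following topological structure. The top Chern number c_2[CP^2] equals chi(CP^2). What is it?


For any closed oriented manifold, <e(TM),[M]> = chi(M).
chi(CP^2) = 2+1 = 3

3


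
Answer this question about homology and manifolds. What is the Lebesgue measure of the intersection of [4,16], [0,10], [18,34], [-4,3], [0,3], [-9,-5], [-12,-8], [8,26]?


Intersection = [max(a_i), min(b_i)] = [18, -8].
Since 18 > -8, the intersection is empty.
Length = 0

0


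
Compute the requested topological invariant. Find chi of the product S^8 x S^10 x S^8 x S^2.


chi is multiplicative: chi(X x Y) = chi(X) chi(Y).
Each even-dim sphere has chi = 2. There are 4 factors.
chi = 2^4 = 16

16


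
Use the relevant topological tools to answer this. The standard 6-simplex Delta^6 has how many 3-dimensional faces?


Delta^6 has 6+1 vertices. A 3-face is a choice of 3+1 vertices.
f_3 = C(6+1, 3+1) = C(7,4) = 35

35


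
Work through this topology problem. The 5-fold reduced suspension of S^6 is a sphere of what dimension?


Each suspension raises dimension by 1: Sigma S^n = S^{n+1}.
Sigma^5 S^6 = S^{6+5} = S^11

11


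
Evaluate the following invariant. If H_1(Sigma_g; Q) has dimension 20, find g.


For a closed orientable surface: b_1 = 2g.
20 = 2g
g = 20 / 2 = 10

10


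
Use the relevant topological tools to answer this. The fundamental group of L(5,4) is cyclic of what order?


pi_1(L(p,q)) = Z/pZ for any q coprime to p.
|pi_1(L(5,4))| = 5

5


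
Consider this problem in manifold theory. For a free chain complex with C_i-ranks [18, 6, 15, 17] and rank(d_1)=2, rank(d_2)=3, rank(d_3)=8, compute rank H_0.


rank H_k = rank(ker d_k) - rank(im d_{k+1}).
rank(ker d_0) = rank(C_0) - rank(d_0) = 18 - 0 = 18.
rank(im d_{0+1}) = 2.
rank H_0 = 18 - 2 = 16

16


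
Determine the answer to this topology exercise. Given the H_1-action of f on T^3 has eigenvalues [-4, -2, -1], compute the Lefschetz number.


For a torus self-map: L(f) = det(I - A) where A acts on H_1.
L(f) = (1--4) * (1--2) * (1--1) = 5 * 3 * 2 = 30

30


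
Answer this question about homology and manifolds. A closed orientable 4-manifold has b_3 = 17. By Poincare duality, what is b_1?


Poincare duality for closed orientable n-manifolds: b_k = b_{n-k}.
Here n = 4, so b_1 = b_3 = 17

17


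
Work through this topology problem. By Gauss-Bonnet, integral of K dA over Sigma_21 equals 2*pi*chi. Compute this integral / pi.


Gauss-Bonnet: integral K dA = 2*pi*chi(M).
chi(Sigma_21) = 2 - 2*21 = -40.
(integral K dA)/pi = 2*chi = 2*(-40) = -80

-80


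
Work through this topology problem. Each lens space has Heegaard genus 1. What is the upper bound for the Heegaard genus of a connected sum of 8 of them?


Heegaard genus satisfies g(A#B) <= g(A) + g(B).
Each lens space has g = 1.
Upper bound: 8 * 1 = 8

8


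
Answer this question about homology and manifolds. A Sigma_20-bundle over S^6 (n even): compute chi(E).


chi(S^6) = 2 (n even), chi(Sigma_20) = 2 - 2*20 = -38.
chi(E) = 2 * (-38) = -76

-76


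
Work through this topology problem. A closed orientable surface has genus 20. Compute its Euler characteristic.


For a closed orientable surface of genus g: chi = 2 - 2g.
Here g = 20.
chi = 2 - 2*20 = 2 - 40 = -38

-38


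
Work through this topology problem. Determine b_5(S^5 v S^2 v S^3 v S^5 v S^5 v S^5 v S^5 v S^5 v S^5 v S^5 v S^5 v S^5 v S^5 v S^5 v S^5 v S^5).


For a wedge of spheres, H_k (k>0) is free on one generator per sphere of dimension k.
Spheres of dimension 5: count = 14.
b_5 = 14

14


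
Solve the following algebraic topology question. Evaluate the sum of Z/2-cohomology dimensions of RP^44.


H^k(RP^44; Z/2) = Z/2 for each 0 <= k <= 44.
Total dimension = 44 + 1 = 45

45


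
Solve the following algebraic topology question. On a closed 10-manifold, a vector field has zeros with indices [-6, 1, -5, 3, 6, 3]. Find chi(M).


Poincare-Hopf: chi(M) = sum of indices of zeros.
chi = (-6) + (1) + (-5) + (3) + (6) + (3) = 2

2


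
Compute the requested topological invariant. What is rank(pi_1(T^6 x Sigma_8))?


pi_1(A x B) = pi_1(A) x pi_1(B); rank of abelianization = b_1.
b_1(T^6) = 6, b_1(Sigma_8) = 2*8 = 16.
b_1(product) = 6 + 16 = 22

22


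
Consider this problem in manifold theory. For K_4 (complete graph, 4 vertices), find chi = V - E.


K_4: V = 4, E = C(4,2) = 6.
chi = V - E = 4 - 6 = -2

-2


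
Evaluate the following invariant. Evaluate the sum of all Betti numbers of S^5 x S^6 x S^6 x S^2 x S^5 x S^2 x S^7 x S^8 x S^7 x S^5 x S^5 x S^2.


Total Betti number is multiplicative under products.
Each S^d (d>=1) has total Betti number 2.
There are 12 sphere factors.
Total = 2^12 = 4096

4096


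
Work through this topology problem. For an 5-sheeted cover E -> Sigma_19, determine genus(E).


For an n-sheeted cover: chi(E) = n * chi(B).
chi(Sigma_19) = 2 - 2*19 = -36.
chi(E) = 5 * (-36) = -180.
genus(E) = (2 - chi(E))/2 = (2 - (-180))/2 = 182/2 = 91

91


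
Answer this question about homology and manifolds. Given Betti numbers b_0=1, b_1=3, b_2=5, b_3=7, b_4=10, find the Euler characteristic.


chi = sum_k (-1)^k b_k.
= (1) + (-3) + (5) + (-7) + (10)
= 6

6


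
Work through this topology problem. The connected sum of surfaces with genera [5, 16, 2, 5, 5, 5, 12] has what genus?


Genus is additive under connected sum of orientable surfaces.
g = 5 + 16 + 2 + 5 + 5 + 5 + 12 = 50

50


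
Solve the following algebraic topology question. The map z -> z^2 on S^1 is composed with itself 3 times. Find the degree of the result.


deg(f) = 2. Degree is multiplicative: deg(f^3) = (deg f)^3.
deg(f^3) = (2)^3 = 8

8


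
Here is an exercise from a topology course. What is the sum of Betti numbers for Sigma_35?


For Sigma_35: b_0 = 1, b_1 = 2g = 70, b_2 = 1.
Total = 1 + 70 + 1 = 72

72


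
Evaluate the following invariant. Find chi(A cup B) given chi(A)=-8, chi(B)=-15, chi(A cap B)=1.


chi(A cup B) = chi(A) + chi(B) - chi(A cap B)
= -8 + (-15) - (1)
= -24

-24


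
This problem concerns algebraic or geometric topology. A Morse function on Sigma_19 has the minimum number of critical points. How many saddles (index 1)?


A perfect Morse function has m_k = b_k.
For Sigma_19: b_0=1, b_1=2g=38, b_2=1.
Saddles m_1 = 2g = 38

38


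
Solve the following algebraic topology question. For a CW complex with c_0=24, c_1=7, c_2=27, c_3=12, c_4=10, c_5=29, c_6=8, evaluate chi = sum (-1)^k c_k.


chi = sum_k (-1)^k c_k.
= (-1)^0*24 + (-1)^1*7 + (-1)^2*27 + (-1)^3*12 + (-1)^4*10 + (-1)^5*29 + (-1)^6*8
= (24) + (-7) + (27) + (-12) + (10) + (-29) + (8)
= 21

21


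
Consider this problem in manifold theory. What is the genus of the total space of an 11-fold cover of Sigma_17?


For an n-sheeted cover: chi(E) = n * chi(B).
chi(Sigma_17) = 2 - 2*17 = -32.
chi(E) = 11 * (-32) = -352.
genus(E) = (2 - chi(E))/2 = (2 - (-352))/2 = 354/2 = 177

177


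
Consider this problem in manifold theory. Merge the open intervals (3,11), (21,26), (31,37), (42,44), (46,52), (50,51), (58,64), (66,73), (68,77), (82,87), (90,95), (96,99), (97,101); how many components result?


Sort and merge overlapping open intervals.
Merged: (3,11), (21,26), (31,37), (42,44), (46,52), (58,64), (66,77), (82,87), (90,95), (96,101).
Number of components = 10

10


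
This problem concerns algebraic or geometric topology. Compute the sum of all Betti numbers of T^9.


b_k(T^9) = C(9,k), so the sum over k is sum_k C(9,k) = 2^9.
Total = 2^9 = 512

512


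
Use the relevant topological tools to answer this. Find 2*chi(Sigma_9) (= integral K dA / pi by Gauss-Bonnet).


Gauss-Bonnet: integral K dA = 2*pi*chi(M).
chi(Sigma_9) = 2 - 2*9 = -16.
(integral K dA)/pi = 2*chi = 2*(-16) = -32

-32


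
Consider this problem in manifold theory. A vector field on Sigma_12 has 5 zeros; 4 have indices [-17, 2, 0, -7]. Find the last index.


Poincare-Hopf: sum of indices = chi(M).
chi(Sigma_12) = 2 - 2*12 = -22.
Sum of known indices = -22.
x = chi - (sum known) = -22 - (-22) = 0

0


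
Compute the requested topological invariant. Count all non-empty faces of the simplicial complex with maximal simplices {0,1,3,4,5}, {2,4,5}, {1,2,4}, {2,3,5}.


Each maximal simplex on m vertices has 2^m - 1 nonempty faces.
Take the union (dedupe shared faces).
Total distinct faces = 39

39


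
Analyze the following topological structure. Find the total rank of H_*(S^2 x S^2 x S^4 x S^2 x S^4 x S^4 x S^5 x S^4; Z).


Total Betti number is multiplicative under products.
Each S^d (d>=1) has total Betti number 2.
There are 8 sphere factors.
Total = 2^8 = 256

256


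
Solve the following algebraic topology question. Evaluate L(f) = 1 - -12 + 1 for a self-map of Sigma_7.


L(f) = tr(f_0*) - tr(f_1*) + tr(f_2*).
= 1 - (-12) + (1)
= 14

14


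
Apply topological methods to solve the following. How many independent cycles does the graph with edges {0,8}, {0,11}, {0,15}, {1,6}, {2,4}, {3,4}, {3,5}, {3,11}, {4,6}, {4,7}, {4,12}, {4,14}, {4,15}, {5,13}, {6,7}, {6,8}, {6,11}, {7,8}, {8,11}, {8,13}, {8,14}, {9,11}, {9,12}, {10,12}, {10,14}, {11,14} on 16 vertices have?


b_1 = E - V + (number of components).
E = 26, V = 16, components = 1.
b_1 = 26 - 16 + 1 = 11

11


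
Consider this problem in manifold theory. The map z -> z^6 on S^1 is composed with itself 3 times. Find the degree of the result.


deg(f) = 6. Degree is multiplicative: deg(f^3) = (deg f)^3.
deg(f^3) = (6)^3 = 216

216


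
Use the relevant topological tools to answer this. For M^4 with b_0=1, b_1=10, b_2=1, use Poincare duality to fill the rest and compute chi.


By Poincare duality b_k = b_{4-k}, so full Betti numbers: b_0=1, b_1=10, b_2=1, b_3=10, b_4=1.
chi = sum (-1)^k b_k = -17

-17


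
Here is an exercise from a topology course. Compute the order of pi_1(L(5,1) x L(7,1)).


pi_1(X x Y) = pi_1(X) x pi_1(Y).
pi_1(L(5,1)) = Z/5, pi_1(L(7,1)) = Z/7.
|Z/5 x Z/7| = 5 * 7 = 35

35


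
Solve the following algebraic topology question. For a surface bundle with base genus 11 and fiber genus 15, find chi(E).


For a fiber bundle F -> E -> B (with CW structure): chi(E) = chi(B) * chi(F).
chi(Sigma_11) = -20, chi(Sigma_15) = -28.
chi(E) = (-20) * (-28) = 560

560


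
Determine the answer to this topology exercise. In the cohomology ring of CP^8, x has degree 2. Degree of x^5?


|x| = 2 in H^*(CP^n).
|x^5| = 5 * |x| = 5 * 2 = 10

10


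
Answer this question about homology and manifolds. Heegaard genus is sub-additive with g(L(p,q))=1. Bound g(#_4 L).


Heegaard genus satisfies g(A#B) <= g(A) + g(B).
Each lens space has g = 1.
Upper bound: 4 * 1 = 4

4


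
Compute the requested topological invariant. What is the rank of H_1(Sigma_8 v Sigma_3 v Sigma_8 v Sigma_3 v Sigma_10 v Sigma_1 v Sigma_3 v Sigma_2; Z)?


For a wedge X v Y: reduced H_k(X v Y) = H_k(X) + H_k(Y).
Each Sigma_g contributes b_1 = 2g.
b_1 = 16 + 6 + 16 + 6 + 20 + 2 + 6 + 4 = 76

76


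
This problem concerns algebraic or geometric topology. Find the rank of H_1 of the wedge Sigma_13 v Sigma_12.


For a wedge: H_1(A v B) = H_1(A) + H_1(B).
b_1(Sigma_13) = 26, b_1(Sigma_12) = 24.
b_1 = 26 + 24 = 50

50


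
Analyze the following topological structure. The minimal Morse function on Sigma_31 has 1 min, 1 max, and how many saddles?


A perfect Morse function has m_k = b_k.
For Sigma_31: b_0=1, b_1=2g=62, b_2=1.
Saddles m_1 = 2g = 62

62


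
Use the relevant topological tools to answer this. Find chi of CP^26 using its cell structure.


CP^26 has one cell in each even dimension 0, 2, ..., 2*26 (26+1 cells total).
All cells are even-dimensional, so chi = number of cells.
chi = 26 + 1 = 27

27


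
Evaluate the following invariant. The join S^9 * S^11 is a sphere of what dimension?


Join of spheres: S^m * S^n = S^{m+n+1}.
dim = 9 + 11 + 1 = 21

21


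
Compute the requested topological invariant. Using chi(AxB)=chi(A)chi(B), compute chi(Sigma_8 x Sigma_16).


chi(Sigma_8) = 2 - 2*8 = -14
chi(Sigma_16) = 2 - 2*16 = -30
chi(product) = (-14) * (-30) = 420

420


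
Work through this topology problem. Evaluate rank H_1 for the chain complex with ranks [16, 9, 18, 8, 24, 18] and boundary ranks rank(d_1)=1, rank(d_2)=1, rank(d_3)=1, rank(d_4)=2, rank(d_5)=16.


rank H_k = rank(ker d_k) - rank(im d_{k+1}).
rank(ker d_1) = rank(C_1) - rank(d_1) = 9 - 1 = 8.
rank(im d_{1+1}) = 1.
rank H_1 = 8 - 1 = 7

7


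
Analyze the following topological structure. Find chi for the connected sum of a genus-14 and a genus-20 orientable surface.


chi(Sigma_14) = 2 - 2*14 = -26
chi(Sigma_20) = 2 - 2*20 = -38
For surfaces: chi(A#B) = chi(A) + chi(B) - 2.
chi = -26 + -38 - 2 = -66

-66


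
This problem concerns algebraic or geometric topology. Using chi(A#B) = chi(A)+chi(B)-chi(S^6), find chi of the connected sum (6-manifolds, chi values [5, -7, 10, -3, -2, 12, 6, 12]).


For n-manifolds: chi(A#B) = chi(A) + chi(B) - chi(S^6).
chi(S^6) = 1 + (-1)^6 = 2.
chi(#) = (sum chi_i) - (8-1)*chi(S^6) = 33 - 7*2 = 19

19


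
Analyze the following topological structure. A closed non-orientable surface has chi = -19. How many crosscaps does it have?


chi = 2 - k for closed non-orientable surfaces with k crosscaps.
-19 = 2 - k
k = 2 - (-19) = 21

21


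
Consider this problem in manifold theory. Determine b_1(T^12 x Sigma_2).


pi_1(A x B) = pi_1(A) x pi_1(B); rank of abelianization = b_1.
b_1(T^12) = 12, b_1(Sigma_2) = 2*2 = 4.
b_1(product) = 12 + 4 = 16

16


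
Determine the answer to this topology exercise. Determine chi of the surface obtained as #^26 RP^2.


For a non-orientable closed surface with k crosscaps: chi = 2 - k.
Here k = 26.
chi = 2 - 26 = -24

-24


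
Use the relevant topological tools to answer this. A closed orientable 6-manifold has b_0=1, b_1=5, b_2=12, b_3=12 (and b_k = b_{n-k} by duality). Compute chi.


By Poincare duality b_k = b_{6-k}, so full Betti numbers: b_0=1, b_1=5, b_2=12, b_3=12, b_4=12, b_5=5, b_6=1.
chi = sum (-1)^k b_k = 4

4


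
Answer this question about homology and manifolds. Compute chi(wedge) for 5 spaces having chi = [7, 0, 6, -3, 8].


chi(A v B) = chi(A) + chi(B) - 1 (one point identified).
For 5 spaces: chi = (sum chi_i) - (5 - 1).
sum = 18; chi = 18 - 4 = 14

14


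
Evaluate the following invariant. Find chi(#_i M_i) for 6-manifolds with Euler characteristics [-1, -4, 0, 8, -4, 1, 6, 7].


For n-manifolds: chi(A#B) = chi(A) + chi(B) - chi(S^6).
chi(S^6) = 1 + (-1)^6 = 2.
chi(#) = (sum chi_i) - (8-1)*chi(S^6) = 13 - 7*2 = -1

-1


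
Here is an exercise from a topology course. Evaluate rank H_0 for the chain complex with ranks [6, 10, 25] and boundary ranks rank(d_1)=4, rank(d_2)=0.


rank H_k = rank(ker d_k) - rank(im d_{k+1}).
rank(ker d_0) = rank(C_0) - rank(d_0) = 6 - 0 = 6.
rank(im d_{0+1}) = 4.
rank H_0 = 6 - 4 = 2

2


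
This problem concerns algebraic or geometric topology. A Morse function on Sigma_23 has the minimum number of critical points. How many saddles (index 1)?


A perfect Morse function has m_k = b_k.
For Sigma_23: b_0=1, b_1=2g=46, b_2=1.
Saddles m_1 = 2g = 46

46


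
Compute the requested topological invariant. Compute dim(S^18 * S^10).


Join of spheres: S^m * S^n = S^{m+n+1}.
dim = 18 + 10 + 1 = 29

29


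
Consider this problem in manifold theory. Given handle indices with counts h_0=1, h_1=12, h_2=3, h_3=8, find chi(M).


Handles of index k contribute (-1)^k to chi (same as CW cells).
chi = (1) + (-12) + (3) + (-8) = -16

-16


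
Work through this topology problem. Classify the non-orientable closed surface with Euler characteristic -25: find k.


chi = 2 - k for closed non-orientable surfaces with k crosscaps.
-25 = 2 - k
k = 2 - (-25) = 27

27


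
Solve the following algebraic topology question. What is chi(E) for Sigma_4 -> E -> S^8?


chi(S^8) = 2 (n even), chi(Sigma_4) = 2 - 2*4 = -6.
chi(E) = 2 * (-6) = -12

-12


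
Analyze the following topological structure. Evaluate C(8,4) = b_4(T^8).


By the Kunneth formula, b_k(T^n) = C(n,k).
b_4(T^8) = C(8,4).
C(8,4) = 8!/(4!*4!) = 70

70


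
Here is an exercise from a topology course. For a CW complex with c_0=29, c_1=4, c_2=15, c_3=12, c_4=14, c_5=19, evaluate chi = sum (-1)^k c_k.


chi = sum_k (-1)^k c_k.
= (-1)^0*29 + (-1)^1*4 + (-1)^2*15 + (-1)^3*12 + (-1)^4*14 + (-1)^5*19
= (29) + (-4) + (15) + (-12) + (14) + (-19)
= 23

23


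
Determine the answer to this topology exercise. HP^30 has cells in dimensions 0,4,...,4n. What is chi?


HP^30 has one cell in each dimension 0, 4, ..., 4*30 (30+1 cells, all even-dim).
chi = 30 + 1 = 31

31


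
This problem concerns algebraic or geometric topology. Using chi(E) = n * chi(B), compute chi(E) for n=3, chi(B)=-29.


For a finite covering: chi(E) = (number of sheets) * chi(B).
chi(E) = 3 * (-29) = -87

-87


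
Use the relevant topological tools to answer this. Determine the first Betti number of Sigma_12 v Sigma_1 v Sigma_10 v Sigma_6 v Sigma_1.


For a wedge X v Y: reduced H_k(X v Y) = H_k(X) + H_k(Y).
Each Sigma_g contributes b_1 = 2g.
b_1 = 24 + 2 + 20 + 12 + 2 = 60

60


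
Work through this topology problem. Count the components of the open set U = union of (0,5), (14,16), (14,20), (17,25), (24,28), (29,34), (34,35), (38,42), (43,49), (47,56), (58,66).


Sort and merge overlapping open intervals.
Merged: (0,5), (14,28), (29,34), (34,35), (38,42), (43,56), (58,66).
Number of components = 7

7


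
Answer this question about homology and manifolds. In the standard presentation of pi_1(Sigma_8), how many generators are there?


Standard presentation: pi_1(Sigma_g) = <a_1,b_1,...,a_g,b_g | [a_1,b_1]...[a_g,b_g] = 1>.
Number of generators = 2g = 2*8 = 16

16


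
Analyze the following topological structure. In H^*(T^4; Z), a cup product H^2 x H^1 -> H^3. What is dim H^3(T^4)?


Cup product: H^p x H^q -> H^{p+q}; here p+q = 2+1 = 3.
rank H^k(T^n) = C(n,k).
C(4,3) = 4

4


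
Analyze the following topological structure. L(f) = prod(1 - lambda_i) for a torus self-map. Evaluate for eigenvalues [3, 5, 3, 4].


For a torus self-map: L(f) = det(I - A) where A acts on H_1.
L(f) = (1-3) * (1-5) * (1-3) * (1-4) = -2 * -4 * -2 * -3 = 48

48


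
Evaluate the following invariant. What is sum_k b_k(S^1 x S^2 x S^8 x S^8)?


Total Betti number is multiplicative under products.
Each S^d (d>=1) has total Betti number 2.
There are 4 sphere factors.
Total = 2^4 = 16

16


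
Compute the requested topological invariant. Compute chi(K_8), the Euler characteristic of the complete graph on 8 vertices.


K_8: V = 8, E = C(8,2) = 28.
chi = V - E = 8 - 28 = -20

-20


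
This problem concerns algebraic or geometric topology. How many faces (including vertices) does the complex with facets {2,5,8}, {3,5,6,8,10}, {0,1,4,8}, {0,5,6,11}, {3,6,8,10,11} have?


Each maximal simplex on m vertices has 2^m - 1 nonempty faces.
Take the union (dedupe shared faces).
Total distinct faces = 74

74


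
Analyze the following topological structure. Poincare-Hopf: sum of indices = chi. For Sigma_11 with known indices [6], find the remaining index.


Poincare-Hopf: sum of indices = chi(M).
chi(Sigma_11) = 2 - 2*11 = -20.
Sum of known indices = 6.
x = chi - (sum known) = -20 - (6) = -26

-26


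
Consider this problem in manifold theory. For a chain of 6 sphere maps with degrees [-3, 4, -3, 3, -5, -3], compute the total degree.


Degree is multiplicative: deg(composition) = product of degrees.
= (-3) * (4) * (-3) * (3) * (-5) * (-3) = 1620

1620


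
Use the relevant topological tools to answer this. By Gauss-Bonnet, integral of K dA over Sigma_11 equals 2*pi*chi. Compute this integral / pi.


Gauss-Bonnet: integral K dA = 2*pi*chi(M).
chi(Sigma_11) = 2 - 2*11 = -20.
(integral K dA)/pi = 2*chi = 2*(-20) = -40

-40


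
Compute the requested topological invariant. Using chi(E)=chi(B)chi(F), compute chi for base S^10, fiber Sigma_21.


chi(S^10) = 2 (n even), chi(Sigma_21) = 2 - 2*21 = -40.
chi(E) = 2 * (-40) = -80

-80


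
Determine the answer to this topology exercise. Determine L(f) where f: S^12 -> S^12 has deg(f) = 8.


On S^12: L(f) = tr(f_0*) + (-1)^12 tr(f_12*) = 1 + (-1)^12 * deg(f).
L(f) = 1 + (-1)^12 * 8 = 1 + 8 = 9

9


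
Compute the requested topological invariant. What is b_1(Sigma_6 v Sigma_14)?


For a wedge: H_1(A v B) = H_1(A) + H_1(B).
b_1(Sigma_6) = 12, b_1(Sigma_14) = 28.
b_1 = 12 + 28 = 40

40


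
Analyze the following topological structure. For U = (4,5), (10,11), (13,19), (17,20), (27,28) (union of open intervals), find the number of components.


Sort and merge overlapping open intervals.
Merged: (4,5), (10,11), (13,20), (27,28).
Number of components = 4

4


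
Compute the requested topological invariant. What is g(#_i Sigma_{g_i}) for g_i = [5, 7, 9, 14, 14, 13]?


Genus is additive under connected sum of orientable surfaces.
g = 5 + 7 + 9 + 14 + 14 + 13 = 62

62


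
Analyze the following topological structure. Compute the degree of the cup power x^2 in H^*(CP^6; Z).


|x| = 2 in H^*(CP^n).
|x^2| = 2 * |x| = 2 * 2 = 4

4


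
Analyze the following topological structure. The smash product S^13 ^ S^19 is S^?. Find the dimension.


S^m ^ S^n = S^{m+n}.
k = 13 + 19 = 32

32


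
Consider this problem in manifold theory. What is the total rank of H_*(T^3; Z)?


b_k(T^3) = C(3,k), so the sum over k is sum_k C(3,k) = 2^3.
Total = 2^3 = 8

8


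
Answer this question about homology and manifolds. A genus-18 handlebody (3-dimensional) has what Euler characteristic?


A genus-g handlebody deformation retracts to a wedge of g circles.
chi(vee_g S^1) = 1 - g.
chi(H_18) = 1 - 18 = -17

-17


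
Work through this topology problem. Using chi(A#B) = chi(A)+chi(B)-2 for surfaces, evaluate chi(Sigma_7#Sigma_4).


chi(Sigma_7) = 2 - 2*7 = -12
chi(Sigma_4) = 2 - 2*4 = -6
For surfaces: chi(A#B) = chi(A) + chi(B) - 2.
chi = -12 + -6 - 2 = -20

-20


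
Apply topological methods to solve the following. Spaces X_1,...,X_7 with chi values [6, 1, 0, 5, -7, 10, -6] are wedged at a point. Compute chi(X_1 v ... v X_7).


chi(A v B) = chi(A) + chi(B) - 1 (one point identified).
For 7 spaces: chi = (sum chi_i) - (7 - 1).
sum = 9; chi = 9 - 6 = 3

3


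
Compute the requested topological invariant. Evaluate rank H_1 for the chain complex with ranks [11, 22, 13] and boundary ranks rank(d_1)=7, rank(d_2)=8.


rank H_k = rank(ker d_k) - rank(im d_{k+1}).
rank(ker d_1) = rank(C_1) - rank(d_1) = 22 - 7 = 15.
rank(im d_{1+1}) = 8.
rank H_1 = 15 - 8 = 7

7


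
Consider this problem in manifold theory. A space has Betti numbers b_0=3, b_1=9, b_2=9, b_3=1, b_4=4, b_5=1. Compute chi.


chi = sum_k (-1)^k b_k.
= (3) + (-9) + (9) + (-1) + (4) + (-1)
= 5

5


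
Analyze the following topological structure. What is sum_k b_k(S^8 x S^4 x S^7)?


Total Betti number is multiplicative under products.
Each S^d (d>=1) has total Betti number 2.
There are 3 sphere factors.
Total = 2^3 = 8

8


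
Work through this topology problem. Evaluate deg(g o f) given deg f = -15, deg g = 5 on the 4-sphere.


Degree is multiplicative under composition: deg(g o f) = deg(g) * deg(f).
= 5 * -15 = -75

-75


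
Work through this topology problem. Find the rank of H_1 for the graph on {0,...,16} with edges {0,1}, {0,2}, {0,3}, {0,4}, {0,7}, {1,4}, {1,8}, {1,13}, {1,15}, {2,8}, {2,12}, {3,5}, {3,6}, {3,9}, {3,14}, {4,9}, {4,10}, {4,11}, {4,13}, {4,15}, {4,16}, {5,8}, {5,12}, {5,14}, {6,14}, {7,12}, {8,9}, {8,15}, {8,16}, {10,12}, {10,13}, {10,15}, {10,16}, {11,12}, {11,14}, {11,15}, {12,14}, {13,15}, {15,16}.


b_1 = E - V + (number of components).
E = 39, V = 17, components = 1.
b_1 = 39 - 17 + 1 = 23

23


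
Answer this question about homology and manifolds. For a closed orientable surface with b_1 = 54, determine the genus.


For a closed orientable surface: b_1 = 2g.
54 = 2g
g = 54 / 2 = 27

27


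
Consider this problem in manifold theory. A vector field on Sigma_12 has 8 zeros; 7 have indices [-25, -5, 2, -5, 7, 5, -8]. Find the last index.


Poincare-Hopf: sum of indices = chi(M).
chi(Sigma_12) = 2 - 2*12 = -22.
Sum of known indices = -29.
x = chi - (sum known) = -22 - (-29) = 7

7


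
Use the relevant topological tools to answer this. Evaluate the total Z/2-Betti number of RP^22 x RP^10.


dim H^*(RP^n; Z/2) = n+1 (one Z/2 in each degree 0..n).
Total Betti number is multiplicative.
Total = (22+1) * (10+1) = 23 * 11 = 253

253


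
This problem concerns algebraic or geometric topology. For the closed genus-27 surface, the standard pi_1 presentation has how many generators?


Standard presentation: pi_1(Sigma_g) = <a_1,b_1,...,a_g,b_g | [a_1,b_1]...[a_g,b_g] = 1>.
Number of generators = 2g = 2*27 = 54

54


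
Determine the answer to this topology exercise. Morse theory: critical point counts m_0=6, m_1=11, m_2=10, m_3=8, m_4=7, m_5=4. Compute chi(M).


Morse theory: chi(M) = sum_k (-1)^k m_k where m_k = #(index-k critical points).
= (6) + (-11) + (10) + (-8) + (7) + (-4) = 0

0


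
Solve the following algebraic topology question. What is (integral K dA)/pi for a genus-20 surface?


Gauss-Bonnet: integral K dA = 2*pi*chi(M).
chi(Sigma_20) = 2 - 2*20 = -38.
(integral K dA)/pi = 2*chi = 2*(-38) = -76

-76


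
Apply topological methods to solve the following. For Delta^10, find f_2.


Delta^10 has 10+1 vertices. A 2-face is a choice of 2+1 vertices.
f_2 = C(10+1, 2+1) = C(11,3) = 165

165


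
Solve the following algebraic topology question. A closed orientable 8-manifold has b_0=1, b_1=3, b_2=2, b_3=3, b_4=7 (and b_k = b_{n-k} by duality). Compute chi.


By Poincare duality b_k = b_{8-k}, so full Betti numbers: b_0=1, b_1=3, b_2=2, b_3=3, b_4=7, b_5=3, b_6=2, b_7=3, b_8=1.
chi = sum (-1)^k b_k = 1

1


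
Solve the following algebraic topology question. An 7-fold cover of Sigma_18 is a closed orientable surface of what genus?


For an n-sheeted cover: chi(E) = n * chi(B).
chi(Sigma_18) = 2 - 2*18 = -34.
chi(E) = 7 * (-34) = -238.
genus(E) = (2 - chi(E))/2 = (2 - (-238))/2 = 240/2 = 120

120


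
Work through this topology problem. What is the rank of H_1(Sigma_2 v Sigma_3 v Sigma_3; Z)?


For a wedge X v Y: reduced H_k(X v Y) = H_k(X) + H_k(Y).
Each Sigma_g contributes b_1 = 2g.
b_1 = 4 + 6 + 6 = 16

16


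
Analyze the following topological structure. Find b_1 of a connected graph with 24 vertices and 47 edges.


For a connected graph: rank(pi_1) = b_1 = E - V + 1 = 1 - chi.
chi = V - E = 24 - 47 = -23.
rank = 1 - (-23) = 47 - 24 + 1 = 24

24


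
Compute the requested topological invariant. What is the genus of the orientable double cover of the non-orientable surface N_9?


chi(N_9) = 2 - 9 = -7.
Double cover: chi(Sigma_g) = 2 * chi(N_9) = 2*(-7) = -14.
2 - 2g = -14, so g = (2 - (-14))/2 = 16/2 = 8

8


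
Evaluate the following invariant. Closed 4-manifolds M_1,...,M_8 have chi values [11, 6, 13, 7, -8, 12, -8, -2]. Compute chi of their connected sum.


For n-manifolds: chi(A#B) = chi(A) + chi(B) - chi(S^4).
chi(S^4) = 1 + (-1)^4 = 2.
chi(#) = (sum chi_i) - (8-1)*chi(S^4) = 31 - 7*2 = 17

17


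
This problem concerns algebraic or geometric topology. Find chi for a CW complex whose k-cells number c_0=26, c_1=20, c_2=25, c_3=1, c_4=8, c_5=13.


chi = sum_k (-1)^k c_k.
= (-1)^0*26 + (-1)^1*20 + (-1)^2*25 + (-1)^3*1 + (-1)^4*8 + (-1)^5*13
= (26) + (-20) + (25) + (-1) + (8) + (-13)
= 25

25


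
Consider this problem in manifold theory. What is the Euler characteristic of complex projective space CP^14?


CP^14 has one cell in each even dimension 0, 2, ..., 2*14 (14+1 cells total).
All cells are even-dimensional, so chi = number of cells.
chi = 14 + 1 = 15

15


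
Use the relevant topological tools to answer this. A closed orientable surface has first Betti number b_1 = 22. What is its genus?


For a closed orientable surface: b_1 = 2g.
22 = 2g
g = 22 / 2 = 11

11


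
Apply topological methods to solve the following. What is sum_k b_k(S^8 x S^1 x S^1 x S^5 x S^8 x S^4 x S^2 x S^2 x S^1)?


Total Betti number is multiplicative under products.
Each S^d (d>=1) has total Betti number 2.
There are 9 sphere factors.
Total = 2^9 = 512

512


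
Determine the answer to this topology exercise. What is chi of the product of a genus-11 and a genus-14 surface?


chi(Sigma_11) = 2 - 2*11 = -20
chi(Sigma_14) = 2 - 2*14 = -26
chi(product) = (-20) * (-26) = 520

520


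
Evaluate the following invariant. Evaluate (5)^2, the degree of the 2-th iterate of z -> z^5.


deg(f) = 5. Degree is multiplicative: deg(f^2) = (deg f)^2.
deg(f^2) = (5)^2 = 25

25


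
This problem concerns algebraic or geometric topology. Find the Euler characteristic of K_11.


K_11: V = 11, E = C(11,2) = 55.
chi = V - E = 11 - 55 = -44

-44


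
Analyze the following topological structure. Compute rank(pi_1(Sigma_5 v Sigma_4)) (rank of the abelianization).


For a wedge: H_1(A v B) = H_1(A) + H_1(B).
b_1(Sigma_5) = 10, b_1(Sigma_4) = 8.
b_1 = 10 + 8 = 18

18


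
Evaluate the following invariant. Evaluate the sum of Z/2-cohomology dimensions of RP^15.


H^k(RP^15; Z/2) = Z/2 for each 0 <= k <= 15.
Total dimension = 15 + 1 = 16

16


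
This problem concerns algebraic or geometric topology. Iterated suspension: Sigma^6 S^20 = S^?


Each suspension raises dimension by 1: Sigma S^n = S^{n+1}.
Sigma^6 S^20 = S^{20+6} = S^26

26


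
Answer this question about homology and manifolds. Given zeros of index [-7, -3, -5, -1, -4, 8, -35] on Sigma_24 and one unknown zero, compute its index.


Poincare-Hopf: sum of indices = chi(M).
chi(Sigma_24) = 2 - 2*24 = -46.
Sum of known indices = -47.
x = chi - (sum known) = -46 - (-47) = 1

1


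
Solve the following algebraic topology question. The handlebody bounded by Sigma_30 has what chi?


A genus-g handlebody deformation retracts to a wedge of g circles.
chi(vee_g S^1) = 1 - g.
chi(H_30) = 1 - 30 = -29

-29


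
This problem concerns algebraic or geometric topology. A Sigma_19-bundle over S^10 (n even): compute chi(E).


chi(S^10) = 2 (n even), chi(Sigma_19) = 2 - 2*19 = -36.
chi(E) = 2 * (-36) = -72

-72


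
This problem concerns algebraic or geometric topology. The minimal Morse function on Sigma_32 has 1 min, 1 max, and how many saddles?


A perfect Morse function has m_k = b_k.
For Sigma_32: b_0=1, b_1=2g=64, b_2=1.
Saddles m_1 = 2g = 64

64


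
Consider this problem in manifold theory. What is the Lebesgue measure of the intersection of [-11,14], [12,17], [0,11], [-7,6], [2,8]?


Intersection = [max(a_i), min(b_i)] = [12, 6].
Since 12 > 6, the intersection is empty.
Length = 0

0


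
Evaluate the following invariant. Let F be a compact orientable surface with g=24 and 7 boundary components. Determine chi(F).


For a compact orientable surface with genus g and b boundary components: chi = 2 - 2g - b.
chi = 2 - 2*24 - 7 = 2 - 48 - 7 = -53

-53


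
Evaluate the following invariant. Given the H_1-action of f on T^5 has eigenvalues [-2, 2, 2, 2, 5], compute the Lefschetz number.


For a torus self-map: L(f) = det(I - A) where A acts on H_1.
L(f) = (1--2) * (1-2) * (1-2) * (1-2) * (1-5) = 3 * -1 * -1 * -1 * -4 = 12

12


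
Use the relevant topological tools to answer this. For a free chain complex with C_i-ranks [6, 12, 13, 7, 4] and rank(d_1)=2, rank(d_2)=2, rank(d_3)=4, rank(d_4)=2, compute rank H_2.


rank H_k = rank(ker d_k) - rank(im d_{k+1}).
rank(ker d_2) = rank(C_2) - rank(d_2) = 13 - 2 = 11.
rank(im d_{2+1}) = 4.
rank H_2 = 11 - 4 = 7

7


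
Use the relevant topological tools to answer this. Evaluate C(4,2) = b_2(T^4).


By the Kunneth formula, b_k(T^n) = C(n,k).
b_2(T^4) = C(4,2).
C(4,2) = 4!/(2!*2!) = 6

6


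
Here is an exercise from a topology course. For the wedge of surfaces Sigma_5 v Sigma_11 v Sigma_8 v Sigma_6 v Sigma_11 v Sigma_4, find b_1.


For a wedge X v Y: reduced H_k(X v Y) = H_k(X) + H_k(Y).
Each Sigma_g contributes b_1 = 2g.
b_1 = 10 + 22 + 16 + 12 + 22 + 8 = 90

90


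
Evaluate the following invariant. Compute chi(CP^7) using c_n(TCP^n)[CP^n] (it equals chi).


For any closed oriented manifold, <e(TM),[M]> = chi(M).
chi(CP^7) = 7+1 = 8

8


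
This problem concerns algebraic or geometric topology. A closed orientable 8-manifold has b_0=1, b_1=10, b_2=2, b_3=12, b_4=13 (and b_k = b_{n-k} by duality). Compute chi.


By Poincare duality b_k = b_{8-k}, so full Betti numbers: b_0=1, b_1=10, b_2=2, b_3=12, b_4=13, b_5=12, b_6=2, b_7=10, b_8=1.
chi = sum (-1)^k b_k = -25

-25


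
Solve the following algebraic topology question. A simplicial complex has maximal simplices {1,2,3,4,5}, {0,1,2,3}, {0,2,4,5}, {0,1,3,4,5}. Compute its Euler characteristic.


Enumerate all faces; f-vector: f_0=6, f_1=15, f_2=20, f_3=11, f_4=2.
chi = sum (-1)^k f_k = 2

2


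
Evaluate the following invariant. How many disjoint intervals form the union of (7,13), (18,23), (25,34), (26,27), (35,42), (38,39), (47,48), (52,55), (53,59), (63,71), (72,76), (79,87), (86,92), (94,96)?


Sort and merge overlapping open intervals.
Merged: (7,13), (18,23), (25,34), (35,42), (47,48), (52,59), (63,71), (72,76), (79,92), (94,96).
Number of components = 10

10


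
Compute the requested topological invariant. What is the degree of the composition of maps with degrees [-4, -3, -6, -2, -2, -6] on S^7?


Degree is multiplicative: deg(composition) = product of degrees.
= (-4) * (-3) * (-6) * (-2) * (-2) * (-6) = 1728

1728


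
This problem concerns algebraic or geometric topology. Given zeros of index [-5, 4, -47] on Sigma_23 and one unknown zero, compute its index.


Poincare-Hopf: sum of indices = chi(M).
chi(Sigma_23) = 2 - 2*23 = -44.
Sum of known indices = -48.
x = chi - (sum known) = -44 - (-48) = 4

4


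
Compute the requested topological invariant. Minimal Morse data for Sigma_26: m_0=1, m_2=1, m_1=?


A perfect Morse function has m_k = b_k.
For Sigma_26: b_0=1, b_1=2g=52, b_2=1.
Saddles m_1 = 2g = 52

52
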